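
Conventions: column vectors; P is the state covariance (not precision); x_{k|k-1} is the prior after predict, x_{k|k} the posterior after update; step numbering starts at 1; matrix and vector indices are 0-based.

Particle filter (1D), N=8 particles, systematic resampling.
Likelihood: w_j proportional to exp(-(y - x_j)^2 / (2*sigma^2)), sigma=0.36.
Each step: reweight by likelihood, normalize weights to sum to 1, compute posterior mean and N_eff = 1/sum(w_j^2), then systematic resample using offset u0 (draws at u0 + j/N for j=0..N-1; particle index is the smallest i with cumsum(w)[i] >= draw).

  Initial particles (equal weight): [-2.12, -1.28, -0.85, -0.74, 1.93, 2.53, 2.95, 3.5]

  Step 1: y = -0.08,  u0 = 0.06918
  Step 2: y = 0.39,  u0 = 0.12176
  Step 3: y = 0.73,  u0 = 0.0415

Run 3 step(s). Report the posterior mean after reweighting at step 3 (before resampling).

post_mean = -0.7441

step 1: w=[0.0000, 0.0133, 0.3481, 0.6386, 0.0000, 0.0000, 0.0000, 0.0000]  mean=-0.7854  Neff=1.8896  idx=[2, 2, 2, 3, 3, 3, 3, 3]
step 2: w=[0.0600, 0.0600, 0.0600, 0.1640, 0.1640, 0.1640, 0.1640, 0.1640]  mean=-0.7598  Neff=6.8829  idx=[2, 3, 4, 4, 5, 6, 7, 7]
step 3: w=[0.0377, 0.1375, 0.1375, 0.1375, 0.1375, 0.1375, 0.1375, 0.1375]  mean=-0.7441  Neff=7.4786  idx=[1, 1, 2, 3, 4, 5, 6, 7]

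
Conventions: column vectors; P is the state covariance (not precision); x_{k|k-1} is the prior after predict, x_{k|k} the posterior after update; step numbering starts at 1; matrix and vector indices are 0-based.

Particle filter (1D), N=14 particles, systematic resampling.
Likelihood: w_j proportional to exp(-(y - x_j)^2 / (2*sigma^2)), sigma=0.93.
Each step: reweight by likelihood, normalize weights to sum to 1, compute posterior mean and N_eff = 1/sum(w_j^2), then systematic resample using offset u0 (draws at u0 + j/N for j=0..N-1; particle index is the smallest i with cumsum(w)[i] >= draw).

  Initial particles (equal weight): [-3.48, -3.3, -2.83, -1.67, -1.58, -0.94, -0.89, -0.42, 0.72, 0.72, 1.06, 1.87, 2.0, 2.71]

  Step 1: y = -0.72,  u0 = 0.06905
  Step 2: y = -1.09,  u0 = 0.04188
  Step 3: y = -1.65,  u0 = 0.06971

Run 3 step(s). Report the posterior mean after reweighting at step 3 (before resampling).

step 1: w=[0.0024, 0.0042, 0.0151, 0.1173, 0.1289, 0.1922, 0.1944, 0.1876, 0.0596, 0.0596, 0.0317, 0.0041, 0.0027, 0.0002]  mean=-0.7638  Neff=6.7260  idx=[3, 4, 4, 5, 5, 5, 6, 6, 6, 7, 7, 8, 9, 12]
step 2: w=[0.0799, 0.0845, 0.0845, 0.0958, 0.0958, 0.0958, 0.0948, 0.0948, 0.0948, 0.0749, 0.0749, 0.0146, 0.0146, 0.0004]  mean=-0.9647  Neff=11.5219  idx=[0, 1, 2, 3, 3, 4, 5, 6, 6, 7, 8, 9, 10, 11]
step 3: w=[0.1029, 0.1026, 0.1026, 0.0769, 0.0769, 0.0769, 0.0769, 0.0737, 0.0737, 0.0737, 0.0737, 0.0429, 0.0429, 0.0040]  mean=-1.0804  Neff=12.3961  idx=[0, 1, 2, 2, 3, 4, 5, 6, 7, 8, 9, 10, 11, 13]

post_mean = -1.0804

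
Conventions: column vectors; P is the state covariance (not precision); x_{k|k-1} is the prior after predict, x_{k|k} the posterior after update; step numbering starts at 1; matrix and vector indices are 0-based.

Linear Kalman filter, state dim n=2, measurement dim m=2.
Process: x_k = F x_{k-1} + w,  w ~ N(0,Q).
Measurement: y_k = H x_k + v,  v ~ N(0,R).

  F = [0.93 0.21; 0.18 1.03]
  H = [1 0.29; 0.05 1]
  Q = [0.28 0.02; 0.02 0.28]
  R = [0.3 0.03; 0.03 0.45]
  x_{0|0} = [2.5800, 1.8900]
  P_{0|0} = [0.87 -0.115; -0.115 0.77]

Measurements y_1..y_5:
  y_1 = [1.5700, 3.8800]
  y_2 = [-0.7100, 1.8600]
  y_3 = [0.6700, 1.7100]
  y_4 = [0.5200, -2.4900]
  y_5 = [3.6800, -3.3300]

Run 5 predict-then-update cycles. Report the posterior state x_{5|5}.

x_post = [2.5300, -1.4755]

step 1: x^-=[2.7963, 2.4111]  P^-=[1.0215 0.2177; 0.2177 1.0824]  S=[1.5388 0.6158; 0.6158 1.5568]  K=[0.7553 -0.1262; 0.0765 0.6720]  nu=[-1.9255, 1.3291]  x^+=[1.1742, 3.1570]  P^+=[0.2361 -0.0459; -0.0459 0.3070]
step 2: x^-=[1.7550, 3.4630]  P^-=[0.4798 0.0802; 0.0802 0.5963]  S=[0.8765 0.3083; 0.3083 1.0556]  K=[0.6010 -0.0768; 0.0989 0.5399]  nu=[-3.4692, -1.6908]  x^+=[-0.2002, 2.2071]  P^+=[0.1855 -0.0258; -0.0258 0.2472]
step 3: x^-=[0.2773, 2.2372]  P^-=[0.4412 0.0788; 0.0788 0.5387]  S=[0.8323 0.2882; 0.2882 0.9977]  K=[0.5807 -0.0667; 0.1045 0.5137]  nu=[-0.2561, -0.5411]  x^+=[0.1647, 1.9325]  P^+=[0.1785 -0.0215; -0.0215 0.2354]
step 4: x^-=[0.5590, 2.0201]  P^-=[0.4363 0.0794; 0.0794 0.5275]  S=[0.8267 0.2853; 0.2853 0.9865]  K=[0.5779 -0.0646; 0.1057 0.5082]  nu=[-0.6248, -4.5381]  x^+=[0.4909, -0.3520]  P^+=[0.1774 -0.0206; -0.0206 0.2329]
step 5: x^-=[0.3826, -0.2742]  P^-=[0.4357 0.0796; 0.0796 0.5252]  S=[0.8260 0.2848; 0.2848 0.9842]  K=[0.5775 -0.0641; 0.1059 0.5070]  nu=[3.3769, -3.0749]  x^+=[2.5300, -1.4755]  P^+=[0.1772 -0.0204; -0.0204 0.2323]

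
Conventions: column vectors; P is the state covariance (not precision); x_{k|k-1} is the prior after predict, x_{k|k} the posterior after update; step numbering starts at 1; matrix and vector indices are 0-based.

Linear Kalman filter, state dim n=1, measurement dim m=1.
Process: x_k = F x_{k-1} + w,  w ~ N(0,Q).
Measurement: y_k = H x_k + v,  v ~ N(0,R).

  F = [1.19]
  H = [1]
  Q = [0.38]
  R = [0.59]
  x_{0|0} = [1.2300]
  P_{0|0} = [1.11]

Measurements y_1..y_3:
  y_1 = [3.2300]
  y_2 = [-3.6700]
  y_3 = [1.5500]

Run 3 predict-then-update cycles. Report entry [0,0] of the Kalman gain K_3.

K[0,0] = 0.6066

step 1: x^-=[1.4637]  P^-=[1.9519]  S=[2.5419]  K=[0.7679]  nu=[1.7663]  x^+=[2.8200]  P^+=[0.4531]
step 2: x^-=[3.3558]  P^-=[1.0216]  S=[1.6116]  K=[0.6339]  nu=[-7.0258]  x^+=[-1.0978]  P^+=[0.3740]
step 3: x^-=[-1.3064]  P^-=[0.9096]  S=[1.4996]  K=[0.6066]  nu=[2.8564]  x^+=[0.4262]  P^+=[0.3579]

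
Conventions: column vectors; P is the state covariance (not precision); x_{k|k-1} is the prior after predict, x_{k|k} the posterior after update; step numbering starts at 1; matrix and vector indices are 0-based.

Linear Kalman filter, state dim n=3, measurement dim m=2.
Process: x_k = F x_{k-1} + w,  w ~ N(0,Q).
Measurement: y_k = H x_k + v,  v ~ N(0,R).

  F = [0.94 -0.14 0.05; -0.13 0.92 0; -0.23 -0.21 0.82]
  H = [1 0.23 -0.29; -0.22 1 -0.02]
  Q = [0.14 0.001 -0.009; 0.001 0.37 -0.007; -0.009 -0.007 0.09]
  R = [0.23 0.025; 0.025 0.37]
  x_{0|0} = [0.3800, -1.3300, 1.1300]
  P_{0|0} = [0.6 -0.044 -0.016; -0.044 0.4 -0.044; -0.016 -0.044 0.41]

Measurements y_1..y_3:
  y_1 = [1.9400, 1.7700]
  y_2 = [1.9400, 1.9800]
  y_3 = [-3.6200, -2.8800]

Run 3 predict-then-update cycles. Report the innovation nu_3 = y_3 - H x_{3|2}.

step 1: x^-=[0.5999, -1.2730, 1.1185]  P^-=[0.6897 -0.1646 -0.1095; -0.1646 0.7292 -0.0897; -0.1095 -0.0897 0.4320]  S=[0.9944 -0.0912; -0.0912 1.2078]  K=[0.6683 -0.2097; 0.0881 0.6419; -0.2643 -0.0814]  nu=[1.9573, 3.1973]  x^+=[1.2375, 0.9518, 0.3407]  P^+=[0.1670 -0.0232 0.0456; -0.0232 0.2342 -0.0195; 0.0456 -0.0195 0.3584]
step 2: x^-=[1.0470, 0.7148, -0.2051]  P^-=[0.3037 -0.0713 0.0174; -0.0713 0.5766 -0.0626; 0.0174 -0.0626 0.3375]  S=[0.5581 0.0443; 0.0443 0.9954]  K=[0.5187 -0.1621; 0.0955 0.5920; -0.1647 -0.0662]  nu=[0.6691, 1.4915]  x^+=[1.1522, 1.6616, -0.4140]  P^+=[0.1349 -0.0163 0.0547; -0.0163 0.2176 -0.0102; 0.0547 -0.0102 0.3170]
step 3: x^-=[0.8298, 1.3789, -0.9534]  P^-=[0.2738 -0.0587 0.0268; -0.0587 0.5604 -0.0556; 0.0268 -0.0556 0.3012]  S=[0.5236 0.0572; 0.0572 0.9720]  K=[0.4989 -0.1523; 0.1009 0.5850; -0.1334 -0.0616]  nu=[-5.0434, -4.0954]  x^+=[-1.0627, -1.5257, -0.0287]  P^+=[0.1296 -0.0143 0.0531; -0.0143 0.2157 -0.0087; 0.0531 -0.0087 0.2872]

innov = [-5.0434, -4.0954]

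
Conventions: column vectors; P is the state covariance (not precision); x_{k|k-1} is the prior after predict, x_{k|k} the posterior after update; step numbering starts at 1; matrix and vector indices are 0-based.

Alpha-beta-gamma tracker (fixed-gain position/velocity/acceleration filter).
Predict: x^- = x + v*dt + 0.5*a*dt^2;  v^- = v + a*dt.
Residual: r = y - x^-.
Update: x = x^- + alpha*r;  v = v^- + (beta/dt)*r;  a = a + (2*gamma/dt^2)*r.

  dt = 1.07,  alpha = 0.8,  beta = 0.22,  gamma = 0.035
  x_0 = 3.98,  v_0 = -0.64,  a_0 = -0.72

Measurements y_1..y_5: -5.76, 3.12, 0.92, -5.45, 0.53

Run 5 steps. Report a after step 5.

step 1: x_pred=2.8830  r=-8.6430  x^+=-4.0314  v^+=-3.1875  a^+=-1.2484
step 2: x_pred=-8.1567  r=11.2767  x^+=0.8647  v^+=-2.2047  a^+=-0.5590
step 3: x_pred=-1.8144  r=2.7344  x^+=0.3731  v^+=-2.2406  a^+=-0.3918
step 4: x_pred=-2.2486  r=-3.2014  x^+=-4.8097  v^+=-3.3181  a^+=-0.5875
step 5: x_pred=-8.6964  r=9.2264  x^+=-1.3153  v^+=-2.0497  a^+=-0.0234

a_post = -0.0234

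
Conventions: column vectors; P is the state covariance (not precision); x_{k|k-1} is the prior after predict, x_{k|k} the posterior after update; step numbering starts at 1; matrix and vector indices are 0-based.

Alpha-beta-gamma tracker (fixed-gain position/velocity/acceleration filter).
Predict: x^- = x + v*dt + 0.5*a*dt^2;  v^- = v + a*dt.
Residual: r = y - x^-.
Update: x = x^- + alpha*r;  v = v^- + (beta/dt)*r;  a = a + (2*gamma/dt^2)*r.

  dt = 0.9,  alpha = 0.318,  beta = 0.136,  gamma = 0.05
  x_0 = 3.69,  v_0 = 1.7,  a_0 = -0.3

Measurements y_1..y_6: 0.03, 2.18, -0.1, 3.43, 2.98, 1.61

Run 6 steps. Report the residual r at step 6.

resid = 4.3907

step 1: x_pred=5.0985  r=-5.0685  x^+=3.4867  v^+=0.6641  a^+=-0.9257
step 2: x_pred=3.7095  r=-1.5295  x^+=3.2231  v^+=-0.4002  a^+=-1.1146
step 3: x_pred=2.4115  r=-2.5115  x^+=1.6129  v^+=-1.7828  a^+=-1.4246
step 4: x_pred=-0.5687  r=3.9987  x^+=0.7029  v^+=-2.4607  a^+=-0.9310
step 5: x_pred=-1.8888  r=4.8688  x^+=-0.3405  v^+=-2.5629  a^+=-0.3299
step 6: x_pred=-2.7807  r=4.3907  x^+=-1.3845  v^+=-2.1963  a^+=0.2122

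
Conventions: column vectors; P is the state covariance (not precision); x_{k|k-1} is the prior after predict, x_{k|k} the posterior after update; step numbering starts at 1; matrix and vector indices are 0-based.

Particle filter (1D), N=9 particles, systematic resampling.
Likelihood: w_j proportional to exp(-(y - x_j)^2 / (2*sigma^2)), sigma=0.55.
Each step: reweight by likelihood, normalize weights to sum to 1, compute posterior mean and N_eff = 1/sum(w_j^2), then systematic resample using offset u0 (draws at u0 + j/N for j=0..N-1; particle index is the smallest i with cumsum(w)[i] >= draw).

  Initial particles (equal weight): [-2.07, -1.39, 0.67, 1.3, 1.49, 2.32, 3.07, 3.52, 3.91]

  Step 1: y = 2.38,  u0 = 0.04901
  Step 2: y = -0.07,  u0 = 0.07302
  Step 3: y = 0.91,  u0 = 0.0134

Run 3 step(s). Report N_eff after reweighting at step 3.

step 1: w=[0.0000, 0.0000, 0.0040, 0.0724, 0.1343, 0.4945, 0.2264, 0.0581, 0.0104]  mean=2.3842  Neff=3.1002  idx=[3, 4, 5, 5, 5, 5, 6, 6, 7]
step 2: w=[0.7115, 0.2835, 0.0013, 0.0013, 0.0013, 0.0013, 0.0000, 0.0000, 0.0000]  mean=1.3590  Neff=1.7048  idx=[0, 0, 0, 0, 0, 0, 1, 1, 1]
step 3: w=[0.1218, 0.1218, 0.1218, 0.1218, 0.1218, 0.1218, 0.0898, 0.0898, 0.0898]  mean=1.3512  Neff=8.8373  idx=[0, 1, 1, 2, 3, 4, 5, 6, 7]

N_eff = 8.8373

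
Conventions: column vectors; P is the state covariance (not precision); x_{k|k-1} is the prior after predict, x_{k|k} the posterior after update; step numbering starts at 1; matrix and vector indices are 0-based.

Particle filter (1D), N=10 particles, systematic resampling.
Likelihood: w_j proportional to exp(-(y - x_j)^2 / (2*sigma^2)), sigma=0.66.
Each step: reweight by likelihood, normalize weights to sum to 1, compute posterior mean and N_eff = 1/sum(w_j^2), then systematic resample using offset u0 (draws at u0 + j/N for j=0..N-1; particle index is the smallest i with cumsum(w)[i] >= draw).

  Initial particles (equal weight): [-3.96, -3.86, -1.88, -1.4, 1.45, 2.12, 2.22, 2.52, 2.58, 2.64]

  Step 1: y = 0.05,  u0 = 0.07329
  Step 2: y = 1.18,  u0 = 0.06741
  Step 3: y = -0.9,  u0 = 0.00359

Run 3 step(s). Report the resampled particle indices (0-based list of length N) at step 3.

resampled_idx = [0, 0, 1, 2, 3, 4, 5, 6, 7, 8]

step 1: w=[0.0000, 0.0000, 0.0624, 0.4020, 0.4735, 0.0328, 0.0202, 0.0041, 0.0029, 0.0020]  mean=0.1438  Neff=2.5560  idx=[3, 3, 3, 3, 4, 4, 4, 4, 4, 6]
step 2: w=[0.0001, 0.0001, 0.0001, 0.0001, 0.1881, 0.1881, 0.1881, 0.1881, 0.1881, 0.0591]  mean=1.4944  Neff=5.5431  idx=[4, 4, 5, 5, 6, 7, 7, 8, 8, 9]
step 3: w=[0.1110, 0.1110, 0.1110, 0.1110, 0.1110, 0.1110, 0.1110, 0.1110, 0.1110, 0.0009]  mean=1.4507  Neff=9.0158  idx=[0, 0, 1, 2, 3, 4, 5, 6, 7, 8]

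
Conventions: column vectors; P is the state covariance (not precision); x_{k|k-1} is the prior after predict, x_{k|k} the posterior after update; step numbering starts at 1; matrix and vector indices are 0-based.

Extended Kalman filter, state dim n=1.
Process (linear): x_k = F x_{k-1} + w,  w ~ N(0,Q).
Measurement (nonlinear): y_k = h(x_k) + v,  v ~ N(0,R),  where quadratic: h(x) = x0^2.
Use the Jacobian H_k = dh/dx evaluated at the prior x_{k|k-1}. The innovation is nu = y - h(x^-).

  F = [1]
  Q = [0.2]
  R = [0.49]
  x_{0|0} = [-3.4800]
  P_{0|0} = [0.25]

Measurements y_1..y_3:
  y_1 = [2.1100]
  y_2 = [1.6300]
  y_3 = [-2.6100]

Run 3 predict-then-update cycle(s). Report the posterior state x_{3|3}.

x_post = [-0.2007]

step 1: x^-=[-3.4800]  P^-=[0.4500]  H_jac=[-6.9600]  S=[22.2887]  K=[-0.1405]  nu=[-10.0004]  x^+=[-2.0747]  P^+=[0.0099]
step 2: x^-=[-2.0747]  P^-=[0.2099]  H_jac=[-4.1495]  S=[4.1040]  K=[-0.2122]  nu=[-2.6746]  x^+=[-1.5072]  P^+=[0.0251]
step 3: x^-=[-1.5072]  P^-=[0.2251]  H_jac=[-3.0143]  S=[2.5349]  K=[-0.2676]  nu=[-4.8815]  x^+=[-0.2007]  P^+=[0.0435]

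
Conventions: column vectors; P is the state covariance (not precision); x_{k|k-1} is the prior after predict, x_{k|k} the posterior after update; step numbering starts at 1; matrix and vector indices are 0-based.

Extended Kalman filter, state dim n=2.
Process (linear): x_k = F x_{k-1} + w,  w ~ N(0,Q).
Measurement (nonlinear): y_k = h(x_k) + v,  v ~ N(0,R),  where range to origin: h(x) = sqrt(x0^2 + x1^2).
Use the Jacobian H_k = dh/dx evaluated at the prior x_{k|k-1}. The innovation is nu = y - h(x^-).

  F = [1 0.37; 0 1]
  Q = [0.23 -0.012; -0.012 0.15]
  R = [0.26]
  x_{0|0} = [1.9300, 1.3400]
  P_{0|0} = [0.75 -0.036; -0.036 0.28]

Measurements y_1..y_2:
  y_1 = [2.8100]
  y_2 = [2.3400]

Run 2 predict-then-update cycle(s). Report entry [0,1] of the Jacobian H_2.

H_jac[0,1] = 0.4152

step 1: x^-=[2.4258, 1.3400]  P^-=[0.9917 0.0556; 0.0556 0.4300]  H_jac=[0.8753 0.4835]  S=[1.1674]  K=[0.7666; 0.2198]  nu=[0.0387]  x^+=[2.4555, 1.3485]  P^+=[0.3056 -0.1411; -0.1411 0.3736]
step 2: x^-=[2.9544, 1.3485]  P^-=[0.4824 -0.0149; -0.0149 0.5236]  H_jac=[0.9097 0.4152]  S=[0.7383]  K=[0.5860; 0.2762]  nu=[-0.9076]  x^+=[2.4225, 1.0978]  P^+=[0.2288 -0.1344; -0.1344 0.4673]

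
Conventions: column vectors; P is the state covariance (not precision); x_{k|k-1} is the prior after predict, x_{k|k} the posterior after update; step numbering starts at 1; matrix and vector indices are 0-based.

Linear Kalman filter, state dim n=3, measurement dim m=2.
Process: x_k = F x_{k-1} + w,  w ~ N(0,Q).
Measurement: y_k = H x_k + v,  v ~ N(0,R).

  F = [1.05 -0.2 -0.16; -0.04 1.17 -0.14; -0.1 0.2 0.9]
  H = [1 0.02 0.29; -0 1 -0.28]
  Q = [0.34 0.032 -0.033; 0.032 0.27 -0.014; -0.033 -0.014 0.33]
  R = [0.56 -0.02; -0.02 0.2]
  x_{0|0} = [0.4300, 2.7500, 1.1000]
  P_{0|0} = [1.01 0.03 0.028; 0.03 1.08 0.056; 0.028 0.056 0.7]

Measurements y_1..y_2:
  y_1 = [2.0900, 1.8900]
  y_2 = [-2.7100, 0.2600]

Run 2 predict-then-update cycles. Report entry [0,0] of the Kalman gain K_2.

step 1: x^-=[-0.2745, 3.0463, 1.4970]  P^-=[1.4962 -0.2232 -0.2611; -0.2232 1.7429 0.2076; -0.2611 0.2076 0.9642]  S=[1.9800 -0.1545; -0.1545 1.9023]  K=[0.7135 -0.0210; 0.0044 0.8860; 0.0089 -0.0321]  nu=[1.8694, -0.7371]  x^+=[1.0748, 2.4014, 1.5374]  P^+=[0.4827 -0.0965 -0.2786; -0.0965 0.2507 0.2628; -0.2786 0.2628 0.9620]
step 2: x^-=[0.4023, 2.5514, 1.7564]  P^-=[1.0578 -0.1473 -0.5779; -0.1473 0.5526 0.2129; -0.5779 0.2129 1.2727]  S=[1.3865 -0.0373; -0.0373 0.7332]  K=[0.6414 0.0523; -0.0357 0.6706; -0.1530 -0.2034]  nu=[-3.6727, -1.7996]  x^+=[-2.0474, 1.4758, 2.6844]  P^+=[0.4880 -0.1253 -0.4392; -0.1253 0.2193 0.3018; -0.4392 0.3018 1.2122]

K[0,0] = 0.6414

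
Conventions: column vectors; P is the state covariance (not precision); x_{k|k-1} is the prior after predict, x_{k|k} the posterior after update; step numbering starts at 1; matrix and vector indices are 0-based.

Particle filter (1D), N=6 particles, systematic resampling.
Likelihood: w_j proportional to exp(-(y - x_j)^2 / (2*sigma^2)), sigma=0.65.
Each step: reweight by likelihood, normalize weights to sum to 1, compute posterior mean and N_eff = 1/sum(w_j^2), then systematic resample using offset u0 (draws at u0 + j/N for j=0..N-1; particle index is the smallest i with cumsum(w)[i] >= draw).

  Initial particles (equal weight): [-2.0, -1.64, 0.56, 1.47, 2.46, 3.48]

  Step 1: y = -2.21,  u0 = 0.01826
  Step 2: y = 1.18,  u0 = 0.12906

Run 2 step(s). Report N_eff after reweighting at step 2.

step 1: w=[0.5823, 0.4177, 0.0001, 0.0000, 0.0000, 0.0000]  mean=-1.8495  Neff=1.9475  idx=[0, 0, 0, 0, 1, 1]
step 2: w=[0.0336, 0.0336, 0.0336, 0.0336, 0.4328, 0.4328]  mean=-1.6884  Neff=2.6372  idx=[3, 4, 4, 5, 5, 5]

N_eff = 2.6372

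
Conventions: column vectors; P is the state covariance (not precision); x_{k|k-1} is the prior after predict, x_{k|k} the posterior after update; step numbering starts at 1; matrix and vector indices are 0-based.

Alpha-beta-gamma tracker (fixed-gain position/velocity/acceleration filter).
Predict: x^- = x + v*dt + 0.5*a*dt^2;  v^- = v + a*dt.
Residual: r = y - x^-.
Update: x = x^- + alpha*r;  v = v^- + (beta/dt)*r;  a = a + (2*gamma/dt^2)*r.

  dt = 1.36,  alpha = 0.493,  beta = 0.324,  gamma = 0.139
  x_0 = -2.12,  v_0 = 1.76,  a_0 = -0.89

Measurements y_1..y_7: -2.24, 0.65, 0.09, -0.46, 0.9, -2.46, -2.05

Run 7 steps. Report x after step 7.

step 1: x_pred=-0.5495  r=-1.6905  x^+=-1.3829  v^+=0.1469  a^+=-1.1441
step 2: x_pred=-2.2412  r=2.8912  x^+=-0.8159  v^+=-0.7203  a^+=-0.7095
step 3: x_pred=-2.4517  r=2.5417  x^+=-1.1986  v^+=-1.0798  a^+=-0.3275
step 4: x_pred=-2.9700  r=2.5100  x^+=-1.7326  v^+=-0.9272  a^+=0.0497
step 5: x_pred=-2.9476  r=3.8476  x^+=-1.0507  v^+=0.0571  a^+=0.6280
step 6: x_pred=-0.3923  r=-2.0677  x^+=-1.4117  v^+=0.4186  a^+=0.3173
step 7: x_pred=-0.5490  r=-1.5010  x^+=-1.2890  v^+=0.4925  a^+=0.0917

x_post = -1.2890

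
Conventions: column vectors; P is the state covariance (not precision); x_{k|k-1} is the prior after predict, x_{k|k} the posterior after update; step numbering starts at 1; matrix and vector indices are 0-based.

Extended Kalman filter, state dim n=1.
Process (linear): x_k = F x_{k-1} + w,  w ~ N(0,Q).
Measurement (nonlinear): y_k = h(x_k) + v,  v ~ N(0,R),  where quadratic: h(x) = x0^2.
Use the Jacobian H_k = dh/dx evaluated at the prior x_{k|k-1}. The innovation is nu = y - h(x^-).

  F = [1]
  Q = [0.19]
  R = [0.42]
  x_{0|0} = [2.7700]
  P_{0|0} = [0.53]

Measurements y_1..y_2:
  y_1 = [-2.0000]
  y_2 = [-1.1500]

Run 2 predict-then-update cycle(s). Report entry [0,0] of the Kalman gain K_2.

K[0,0] = 0.3236

step 1: x^-=[2.7700]  P^-=[0.7200]  H_jac=[5.5400]  S=[22.5180]  K=[0.1771]  nu=[-9.6729]  x^+=[1.0566]  P^+=[0.0134]
step 2: x^-=[1.0566]  P^-=[0.2034]  H_jac=[2.1131]  S=[1.3284]  K=[0.3236]  nu=[-2.2663]  x^+=[0.3232]  P^+=[0.0643]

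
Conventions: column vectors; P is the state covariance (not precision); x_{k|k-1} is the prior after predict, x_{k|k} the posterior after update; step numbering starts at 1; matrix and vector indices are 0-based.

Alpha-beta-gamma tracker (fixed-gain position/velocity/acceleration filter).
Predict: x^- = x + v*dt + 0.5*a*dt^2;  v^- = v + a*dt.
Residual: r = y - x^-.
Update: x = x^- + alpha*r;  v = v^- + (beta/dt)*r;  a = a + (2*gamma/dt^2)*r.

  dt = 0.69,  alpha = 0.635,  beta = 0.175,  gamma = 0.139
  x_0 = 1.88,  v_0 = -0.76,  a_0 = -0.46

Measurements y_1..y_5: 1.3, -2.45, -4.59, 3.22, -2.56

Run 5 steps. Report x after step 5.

x_post = -2.3668

step 1: x_pred=1.2461  r=0.0539  x^+=1.2803  v^+=-1.0637  a^+=-0.4285
step 2: x_pred=0.4443  r=-2.8943  x^+=-1.3936  v^+=-2.0935  a^+=-2.1186
step 3: x_pred=-3.3424  r=-1.2476  x^+=-4.1346  v^+=-3.8717  a^+=-2.8471
step 4: x_pred=-7.4838  r=10.7038  x^+=-0.6869  v^+=-3.1214  a^+=3.4030
step 5: x_pred=-2.0306  r=-0.5294  x^+=-2.3668  v^+=-0.9076  a^+=3.0939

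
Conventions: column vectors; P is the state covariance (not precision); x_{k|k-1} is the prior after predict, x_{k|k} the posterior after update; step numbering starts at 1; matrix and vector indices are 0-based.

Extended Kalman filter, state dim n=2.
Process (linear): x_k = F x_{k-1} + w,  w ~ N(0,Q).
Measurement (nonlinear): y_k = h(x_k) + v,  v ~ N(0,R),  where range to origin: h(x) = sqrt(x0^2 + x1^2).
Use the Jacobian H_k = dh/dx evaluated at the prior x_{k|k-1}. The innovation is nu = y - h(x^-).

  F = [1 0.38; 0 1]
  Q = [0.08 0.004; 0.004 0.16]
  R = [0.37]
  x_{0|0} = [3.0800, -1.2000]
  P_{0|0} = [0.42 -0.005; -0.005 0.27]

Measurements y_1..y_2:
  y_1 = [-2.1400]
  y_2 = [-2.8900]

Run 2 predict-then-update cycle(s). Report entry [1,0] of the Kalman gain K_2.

K[1,0] = -0.5434

step 1: x^-=[2.6240, -1.2000]  P^-=[0.5352 0.1016; 0.1016 0.4300]  H_jac=[0.9094 -0.4159]  S=[0.8101]  K=[0.5486; -0.1067]  nu=[-5.0254]  x^+=[-0.1330, -0.6638]  P^+=[0.2914 0.1490; 0.1490 0.4208]
step 2: x^-=[-0.3852, -0.6638]  P^-=[0.5454 0.3129; 0.3129 0.5808]  H_jac=[-0.5019 -0.8649]  S=[1.2135]  K=[-0.4486; -0.5434]  nu=[-3.6575]  x^+=[1.2555, 1.3235]  P^+=[0.3012 0.0171; 0.0171 0.2225]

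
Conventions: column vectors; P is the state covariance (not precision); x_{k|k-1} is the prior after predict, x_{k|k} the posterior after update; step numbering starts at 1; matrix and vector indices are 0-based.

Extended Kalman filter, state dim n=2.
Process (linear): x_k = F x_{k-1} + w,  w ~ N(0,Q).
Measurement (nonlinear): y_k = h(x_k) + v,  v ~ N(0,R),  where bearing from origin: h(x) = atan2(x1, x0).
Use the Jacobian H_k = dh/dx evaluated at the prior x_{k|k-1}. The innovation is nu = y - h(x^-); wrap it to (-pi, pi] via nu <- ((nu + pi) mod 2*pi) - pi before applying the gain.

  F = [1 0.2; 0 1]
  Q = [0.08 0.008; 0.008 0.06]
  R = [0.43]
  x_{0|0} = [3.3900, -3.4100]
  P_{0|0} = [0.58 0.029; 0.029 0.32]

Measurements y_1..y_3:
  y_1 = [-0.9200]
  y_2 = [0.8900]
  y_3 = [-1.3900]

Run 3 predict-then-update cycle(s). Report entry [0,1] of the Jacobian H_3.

step 1: x^-=[2.7080, -3.4100]  P^-=[0.6844 0.1010; 0.1010 0.3800]  H_jac=[0.1798 0.1428]  S=[0.4651]  K=[0.2957; 0.1557]  nu=[-0.0204]  x^+=[2.7020, -3.4132]  P^+=[0.6437 0.0796; 0.0796 0.3687]
step 2: x^-=[2.0193, -3.4132]  P^-=[0.7703 0.1613; 0.1613 0.4287]  H_jac=[0.2170 0.1284]  S=[0.4823]  K=[0.3895; 0.1867]  nu=[1.9266]  x^+=[2.7698, -3.0535]  P^+=[0.6971 0.1262; 0.1262 0.4119]
step 3: x^-=[2.1591, -3.0535]  P^-=[0.8441 0.2166; 0.2166 0.4719]  H_jac=[0.2183 0.1544]  S=[0.4961]  K=[0.4389; 0.2422]  nu=[-0.4347]  x^+=[1.9683, -3.1587]  P^+=[0.7485 0.1639; 0.1639 0.4428]

H_jac[0,1] = 0.1544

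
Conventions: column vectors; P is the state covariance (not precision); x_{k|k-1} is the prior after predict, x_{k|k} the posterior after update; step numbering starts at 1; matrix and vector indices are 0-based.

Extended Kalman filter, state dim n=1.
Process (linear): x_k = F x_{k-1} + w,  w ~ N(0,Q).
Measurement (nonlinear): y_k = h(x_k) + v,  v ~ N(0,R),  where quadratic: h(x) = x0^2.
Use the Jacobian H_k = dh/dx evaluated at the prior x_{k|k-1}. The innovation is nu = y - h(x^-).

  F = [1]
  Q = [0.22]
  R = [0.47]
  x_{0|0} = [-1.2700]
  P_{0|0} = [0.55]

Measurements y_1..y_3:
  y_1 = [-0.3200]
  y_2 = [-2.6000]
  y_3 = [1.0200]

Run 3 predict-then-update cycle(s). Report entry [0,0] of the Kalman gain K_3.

K[0,0] = 0.4488

step 1: x^-=[-1.2700]  P^-=[0.7700]  H_jac=[-2.5400]  S=[5.4377]  K=[-0.3597]  nu=[-1.9329]  x^+=[-0.5748]  P^+=[0.0666]
step 2: x^-=[-0.5748]  P^-=[0.2866]  H_jac=[-1.1496]  S=[0.8487]  K=[-0.3881]  nu=[-2.9304]  x^+=[0.5626]  P^+=[0.1587]
step 3: x^-=[0.5626]  P^-=[0.3787]  H_jac=[1.1253]  S=[0.9495]  K=[0.4488]  nu=[0.7034]  x^+=[0.8783]  P^+=[0.1875]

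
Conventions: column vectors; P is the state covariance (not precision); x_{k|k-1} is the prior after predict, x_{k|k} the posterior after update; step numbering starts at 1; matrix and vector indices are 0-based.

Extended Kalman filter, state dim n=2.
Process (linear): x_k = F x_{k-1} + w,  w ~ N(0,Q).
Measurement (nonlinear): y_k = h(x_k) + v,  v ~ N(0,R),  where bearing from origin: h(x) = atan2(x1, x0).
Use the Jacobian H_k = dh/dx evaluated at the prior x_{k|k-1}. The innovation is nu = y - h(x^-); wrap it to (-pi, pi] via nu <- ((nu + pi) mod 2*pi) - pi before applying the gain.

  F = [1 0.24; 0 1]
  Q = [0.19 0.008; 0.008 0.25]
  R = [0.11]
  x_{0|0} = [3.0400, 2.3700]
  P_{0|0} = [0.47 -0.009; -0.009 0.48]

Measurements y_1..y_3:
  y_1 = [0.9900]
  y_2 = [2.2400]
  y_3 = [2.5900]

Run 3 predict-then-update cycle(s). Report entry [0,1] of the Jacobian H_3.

step 1: x^-=[3.6088, 2.3700]  P^-=[0.6833 0.1142; 0.1142 0.7300]  H_jac=[-0.1271 0.1936]  S=[0.1428]  K=[-0.4536; 0.8881]  nu=[0.4089]  x^+=[3.4233, 2.7332]  P^+=[0.6539 0.1717; 0.1717 0.6174]
step 2: x^-=[4.0793, 2.7332]  P^-=[0.9619 0.3279; 0.3279 0.8674]  H_jac=[-0.1134 0.1692]  S=[0.1346]  K=[-0.3979; 0.8141]  nu=[1.6497]  x^+=[3.4228, 4.0761]  P^+=[0.9406 0.3715; 0.3715 0.7782]
step 3: x^-=[4.4011, 4.0761]  P^-=[1.3538 0.5663; 0.5663 1.0282]  H_jac=[-0.1133 0.1223]  S=[0.1271]  K=[-0.6618; 0.4849]  nu=[1.8429]  x^+=[3.1814, 4.9697]  P^+=[1.2981 0.6070; 0.6070 0.9983]

H_jac[0,1] = 0.1223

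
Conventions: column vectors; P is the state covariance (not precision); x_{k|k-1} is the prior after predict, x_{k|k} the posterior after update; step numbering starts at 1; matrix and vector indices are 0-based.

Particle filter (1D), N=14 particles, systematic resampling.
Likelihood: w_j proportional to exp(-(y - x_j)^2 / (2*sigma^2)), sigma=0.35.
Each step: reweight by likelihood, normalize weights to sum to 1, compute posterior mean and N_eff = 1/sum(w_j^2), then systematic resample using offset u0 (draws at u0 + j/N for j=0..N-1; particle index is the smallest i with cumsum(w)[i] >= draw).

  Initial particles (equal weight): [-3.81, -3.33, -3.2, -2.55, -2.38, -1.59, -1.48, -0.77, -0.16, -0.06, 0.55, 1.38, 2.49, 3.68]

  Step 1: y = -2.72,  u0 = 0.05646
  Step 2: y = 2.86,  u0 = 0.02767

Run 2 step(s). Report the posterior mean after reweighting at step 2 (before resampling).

post_mean = -2.3802

step 1: w=[0.0037, 0.1025, 0.1827, 0.4158, 0.2919, 0.0026, 0.0009, 0.0000, 0.0000, 0.0000, 0.0000, 0.0000, 0.0000, 0.0000]  mean=-2.7003  Neff=3.3110  idx=[1, 2, 2, 2, 3, 3, 3, 3, 3, 3, 4, 4, 4, 4]
step 2: w=[0.0000, 0.0000, 0.0000, 0.0000, 0.0002, 0.0002, 0.0002, 0.0002, 0.0002, 0.0002, 0.2498, 0.2498, 0.2498, 0.2498]  mean=-2.3802  Neff=4.0074  idx=[10, 10, 10, 10, 11, 11, 11, 12, 12, 12, 12, 13, 13, 13]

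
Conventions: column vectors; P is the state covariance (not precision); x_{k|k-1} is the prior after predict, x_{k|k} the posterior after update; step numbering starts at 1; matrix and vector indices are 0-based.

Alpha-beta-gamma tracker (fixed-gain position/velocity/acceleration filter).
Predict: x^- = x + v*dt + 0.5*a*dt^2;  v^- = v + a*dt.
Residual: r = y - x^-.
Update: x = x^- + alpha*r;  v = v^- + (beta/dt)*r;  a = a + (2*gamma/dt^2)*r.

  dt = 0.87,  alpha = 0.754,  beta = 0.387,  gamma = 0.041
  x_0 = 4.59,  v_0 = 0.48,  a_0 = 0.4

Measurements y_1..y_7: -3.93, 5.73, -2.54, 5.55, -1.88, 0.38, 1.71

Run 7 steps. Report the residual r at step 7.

step 1: x_pred=5.1590  r=-9.0890  x^+=-1.6941  v^+=-3.2150  a^+=-0.5847
step 2: x_pred=-4.7125  r=10.4425  x^+=3.1612  v^+=0.9214  a^+=0.5466
step 3: x_pred=4.1696  r=-6.7096  x^+=-0.8894  v^+=-1.5877  a^+=-0.1803
step 4: x_pred=-2.3389  r=7.8889  x^+=3.6093  v^+=1.7647  a^+=0.6744
step 5: x_pred=5.3998  r=-7.2798  x^+=-0.0892  v^+=-0.8868  a^+=-0.1143
step 6: x_pred=-0.9040  r=1.2840  x^+=0.0641  v^+=-0.4151  a^+=0.0248
step 7: x_pred=-0.2876  r=1.9976  x^+=1.2186  v^+=0.4951  a^+=0.2412

resid = 1.9976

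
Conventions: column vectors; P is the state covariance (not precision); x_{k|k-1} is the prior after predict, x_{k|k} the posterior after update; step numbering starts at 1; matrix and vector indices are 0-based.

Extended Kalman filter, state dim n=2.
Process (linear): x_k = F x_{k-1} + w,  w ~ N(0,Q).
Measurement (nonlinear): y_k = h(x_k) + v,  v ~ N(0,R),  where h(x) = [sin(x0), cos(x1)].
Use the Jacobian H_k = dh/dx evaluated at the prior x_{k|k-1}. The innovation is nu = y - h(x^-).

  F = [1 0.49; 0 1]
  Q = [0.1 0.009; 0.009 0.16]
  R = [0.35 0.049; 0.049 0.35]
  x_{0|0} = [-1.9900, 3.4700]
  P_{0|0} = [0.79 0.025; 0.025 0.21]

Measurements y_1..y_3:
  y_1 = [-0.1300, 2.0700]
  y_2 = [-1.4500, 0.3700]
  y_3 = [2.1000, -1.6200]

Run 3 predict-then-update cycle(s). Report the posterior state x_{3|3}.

x_post = [6.2877, 4.1763]

step 1: x^-=[-0.2897, 3.4700]  P^-=[0.9649 0.1369; 0.1369 0.3700]  H_jac=[0.9583 0.0000; 0.0000 0.3225]  S=[1.2362 0.0913; 0.0913 0.3885]  K=[0.7527 -0.0633; 0.0849 0.2872]  nu=[0.1557, 3.0166]  x^+=[-0.3634, 4.3496]  P^+=[0.2717 0.0457; 0.0457 0.3246]
step 2: x^-=[1.7679, 4.3496]  P^-=[0.4944 0.2137; 0.2137 0.4846]  H_jac=[-0.1959 0.0000; 0.0000 0.9349]  S=[0.3690 0.0099; 0.0099 0.7736]  K=[-0.2695 0.2618; -0.1292 0.5873]  nu=[-2.4306, 0.7248]  x^+=[2.6126, 5.0893]  P^+=[0.4160 0.0839; 0.0839 0.2131]
step 3: x^-=[5.1064, 5.0893]  P^-=[0.6493 0.1973; 0.1973 0.3731]  H_jac=[0.3839 0.0000; 0.0000 0.9298]  S=[0.4457 0.1194; 0.1194 0.6726]  K=[0.5105 0.1821; 0.0333 0.5099]  nu=[3.0234, -1.9880]  x^+=[6.2877, 4.1763]  P^+=[0.4887 0.0955; 0.0955 0.1937]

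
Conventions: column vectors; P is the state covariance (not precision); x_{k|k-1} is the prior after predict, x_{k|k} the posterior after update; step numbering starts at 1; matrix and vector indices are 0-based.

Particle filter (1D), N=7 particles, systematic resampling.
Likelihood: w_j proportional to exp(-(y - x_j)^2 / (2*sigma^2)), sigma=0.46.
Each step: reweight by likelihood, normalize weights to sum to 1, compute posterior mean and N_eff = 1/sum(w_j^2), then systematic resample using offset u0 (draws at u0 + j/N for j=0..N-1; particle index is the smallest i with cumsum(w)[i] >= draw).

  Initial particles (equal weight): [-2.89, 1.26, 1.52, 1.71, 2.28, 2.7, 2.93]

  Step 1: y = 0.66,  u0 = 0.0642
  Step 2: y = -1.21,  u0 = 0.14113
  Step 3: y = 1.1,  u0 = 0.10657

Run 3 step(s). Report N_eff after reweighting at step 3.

step 1: w=[0.0000, 0.6306, 0.2572, 0.1091, 0.0030, 0.0001, 0.0000]  mean=1.3791  Neff=2.1019  idx=[1, 1, 1, 1, 2, 2, 3]
step 2: w=[0.2448, 0.2448, 0.2448, 0.2448, 0.0100, 0.0100, 0.0008]  mean=1.2656  Neff=4.1687  idx=[0, 1, 1, 2, 2, 3, 5]
step 3: w=[0.1492, 0.1492, 0.1492, 0.1492, 0.1492, 0.1492, 0.1045]  mean=1.2872  Neff=6.9169  idx=[0, 1, 2, 3, 4, 5, 6]

N_eff = 6.9169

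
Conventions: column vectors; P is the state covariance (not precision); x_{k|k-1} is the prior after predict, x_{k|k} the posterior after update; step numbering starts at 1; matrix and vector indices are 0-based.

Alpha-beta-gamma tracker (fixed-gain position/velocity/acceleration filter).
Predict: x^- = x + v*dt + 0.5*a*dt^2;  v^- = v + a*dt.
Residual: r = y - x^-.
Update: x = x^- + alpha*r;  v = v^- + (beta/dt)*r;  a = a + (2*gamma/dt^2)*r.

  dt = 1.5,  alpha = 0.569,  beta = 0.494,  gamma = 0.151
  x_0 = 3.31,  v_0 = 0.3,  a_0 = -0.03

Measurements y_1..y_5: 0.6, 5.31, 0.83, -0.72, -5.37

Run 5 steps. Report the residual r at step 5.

resid = -3.0761

step 1: x_pred=3.7262  r=-3.1262  x^+=1.9474  v^+=-0.7746  a^+=-0.4496
step 2: x_pred=0.2797  r=5.0303  x^+=3.1420  v^+=0.2076  a^+=0.2256
step 3: x_pred=3.7072  r=-2.8772  x^+=2.0701  v^+=-0.4016  a^+=-0.1606
step 4: x_pred=1.2870  r=-2.0070  x^+=0.1450  v^+=-1.3035  a^+=-0.4300
step 5: x_pred=-2.2939  r=-3.0761  x^+=-4.0442  v^+=-2.9615  a^+=-0.8429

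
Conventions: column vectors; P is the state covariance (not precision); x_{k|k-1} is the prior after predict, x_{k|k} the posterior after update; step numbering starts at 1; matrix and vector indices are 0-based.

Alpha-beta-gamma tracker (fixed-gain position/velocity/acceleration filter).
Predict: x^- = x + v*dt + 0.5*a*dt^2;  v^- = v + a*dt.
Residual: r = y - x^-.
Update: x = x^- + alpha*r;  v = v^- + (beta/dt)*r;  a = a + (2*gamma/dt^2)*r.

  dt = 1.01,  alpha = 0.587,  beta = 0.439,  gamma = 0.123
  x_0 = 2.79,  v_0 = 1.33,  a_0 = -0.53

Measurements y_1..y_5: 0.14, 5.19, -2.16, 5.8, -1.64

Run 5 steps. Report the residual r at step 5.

step 1: x_pred=3.8630  r=-3.7230  x^+=1.6776  v^+=-0.8235  a^+=-1.4278
step 2: x_pred=0.1176  r=5.0724  x^+=3.0951  v^+=-0.0608  a^+=-0.2046
step 3: x_pred=2.9293  r=-5.0893  x^+=-0.0581  v^+=-2.4796  a^+=-1.4319
step 4: x_pred=-3.2928  r=9.0928  x^+=2.0447  v^+=0.0265  a^+=0.7609
step 5: x_pred=2.4595  r=-4.0995  x^+=0.0531  v^+=-0.9869  a^+=-0.2277

resid = -4.0995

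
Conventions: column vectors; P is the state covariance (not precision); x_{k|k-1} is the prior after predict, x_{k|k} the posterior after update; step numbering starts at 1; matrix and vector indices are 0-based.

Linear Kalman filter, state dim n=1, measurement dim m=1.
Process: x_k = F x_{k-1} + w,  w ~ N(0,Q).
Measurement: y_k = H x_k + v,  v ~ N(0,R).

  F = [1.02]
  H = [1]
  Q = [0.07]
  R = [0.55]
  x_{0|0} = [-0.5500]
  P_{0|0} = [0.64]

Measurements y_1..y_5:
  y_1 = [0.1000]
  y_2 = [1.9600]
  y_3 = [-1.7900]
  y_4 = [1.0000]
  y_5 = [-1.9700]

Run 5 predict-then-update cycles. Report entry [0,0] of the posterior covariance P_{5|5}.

step 1: x^-=[-0.5610]  P^-=[0.7359]  S=[1.2859]  K=[0.5723]  nu=[0.6610]  x^+=[-0.1827]  P^+=[0.3147]
step 2: x^-=[-0.1864]  P^-=[0.3975]  S=[0.9475]  K=[0.4195]  nu=[2.1464]  x^+=[0.7140]  P^+=[0.2307]
step 3: x^-=[0.7283]  P^-=[0.3100]  S=[0.8600]  K=[0.3605]  nu=[-2.5183]  x^+=[-0.1795]  P^+=[0.1983]
step 4: x^-=[-0.1831]  P^-=[0.2763]  S=[0.8263]  K=[0.3344]  nu=[1.1831]  x^+=[0.2125]  P^+=[0.1839]
step 5: x^-=[0.2167]  P^-=[0.2613]  S=[0.8113]  K=[0.3221]  nu=[-2.1867]  x^+=[-0.4876]  P^+=[0.1772]

P_post[0,0] = 0.1772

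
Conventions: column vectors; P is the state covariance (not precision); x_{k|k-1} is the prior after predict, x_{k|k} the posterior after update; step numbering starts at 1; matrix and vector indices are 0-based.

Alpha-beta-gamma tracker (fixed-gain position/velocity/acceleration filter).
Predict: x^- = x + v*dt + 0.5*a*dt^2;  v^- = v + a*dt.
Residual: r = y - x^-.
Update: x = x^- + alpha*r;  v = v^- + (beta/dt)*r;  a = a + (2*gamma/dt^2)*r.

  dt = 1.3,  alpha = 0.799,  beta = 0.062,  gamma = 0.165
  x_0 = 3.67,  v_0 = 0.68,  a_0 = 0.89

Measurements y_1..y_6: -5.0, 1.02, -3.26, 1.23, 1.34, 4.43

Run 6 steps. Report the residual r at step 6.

step 1: x_pred=5.3060  r=-10.3060  x^+=-2.9285  v^+=1.3455  a^+=-1.1224
step 2: x_pred=-2.1278  r=3.1478  x^+=0.3873  v^+=0.0365  a^+=-0.5078
step 3: x_pred=0.0056  r=-3.2656  x^+=-2.6036  v^+=-0.7794  a^+=-1.1454
step 4: x_pred=-4.5847  r=5.8147  x^+=0.0612  v^+=-1.9911  a^+=-0.0100
step 5: x_pred=-2.5357  r=3.8757  x^+=0.5610  v^+=-1.8193  a^+=0.7468
step 6: x_pred=-1.1731  r=5.6031  x^+=3.3038  v^+=-0.5813  a^+=1.8409

resid = 5.6031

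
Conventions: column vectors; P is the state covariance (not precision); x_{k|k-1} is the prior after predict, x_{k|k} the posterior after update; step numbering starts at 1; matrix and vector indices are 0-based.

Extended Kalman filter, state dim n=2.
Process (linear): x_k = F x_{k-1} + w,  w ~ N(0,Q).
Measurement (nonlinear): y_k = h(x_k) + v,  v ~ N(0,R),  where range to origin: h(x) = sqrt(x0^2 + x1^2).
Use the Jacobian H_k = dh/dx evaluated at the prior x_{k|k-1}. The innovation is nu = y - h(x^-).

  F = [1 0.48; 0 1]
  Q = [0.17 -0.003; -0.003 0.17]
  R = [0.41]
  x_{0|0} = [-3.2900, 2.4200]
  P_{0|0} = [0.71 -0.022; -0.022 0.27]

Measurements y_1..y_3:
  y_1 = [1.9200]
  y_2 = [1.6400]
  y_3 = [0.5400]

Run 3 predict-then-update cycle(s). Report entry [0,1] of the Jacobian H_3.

H_jac[0,1] = 0.9827

step 1: x^-=[-2.1284, 2.4200]  P^-=[0.9211 0.1046; 0.1046 0.4400]  H_jac=[-0.6604 0.7509]  S=[0.9561]  K=[-0.5541; 0.2733]  nu=[-1.3028]  x^+=[-1.4065, 2.0639]  P^+=[0.6276 0.2494; 0.2494 0.3686]
step 2: x^-=[-0.4158, 2.0639]  P^-=[1.1219 0.4233; 0.4233 0.5386]  H_jac=[-0.1975 0.9803]  S=[0.8074]  K=[0.2395; 0.5504]  nu=[-0.4654]  x^+=[-0.5273, 1.8078]  P^+=[1.0756 0.3169; 0.3169 0.2940]
step 3: x^-=[0.3404, 1.8078]  P^-=[1.6175 0.4550; 0.4550 0.4640]  H_jac=[0.1851 0.9827]  S=[1.0790]  K=[0.6918; 0.5006]  nu=[-1.2996]  x^+=[-0.5586, 1.1572]  P^+=[1.1011 0.0813; 0.0813 0.1936]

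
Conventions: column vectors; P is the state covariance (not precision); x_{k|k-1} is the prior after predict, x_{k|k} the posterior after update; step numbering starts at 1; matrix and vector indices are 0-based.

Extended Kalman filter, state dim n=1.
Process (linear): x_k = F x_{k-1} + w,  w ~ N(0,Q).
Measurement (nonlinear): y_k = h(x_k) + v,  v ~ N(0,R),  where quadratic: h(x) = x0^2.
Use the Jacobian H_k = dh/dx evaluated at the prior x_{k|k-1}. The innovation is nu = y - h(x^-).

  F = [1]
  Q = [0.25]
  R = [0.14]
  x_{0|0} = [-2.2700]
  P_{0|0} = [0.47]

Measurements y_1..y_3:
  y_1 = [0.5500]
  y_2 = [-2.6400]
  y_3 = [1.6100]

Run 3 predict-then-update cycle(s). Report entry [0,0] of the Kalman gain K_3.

K[0,0] = 0.6724

step 1: x^-=[-2.2700]  P^-=[0.7200]  H_jac=[-4.5400]  S=[14.9804]  K=[-0.2182]  nu=[-4.6029]  x^+=[-1.2656]  P^+=[0.0067]
step 2: x^-=[-1.2656]  P^-=[0.2567]  H_jac=[-2.5312]  S=[1.7849]  K=[-0.3641]  nu=[-4.2418]  x^+=[0.2787]  P^+=[0.0201]
step 3: x^-=[0.2787]  P^-=[0.2701]  H_jac=[0.5574]  S=[0.2239]  K=[0.6724]  nu=[1.5323]  x^+=[1.3091]  P^+=[0.1689]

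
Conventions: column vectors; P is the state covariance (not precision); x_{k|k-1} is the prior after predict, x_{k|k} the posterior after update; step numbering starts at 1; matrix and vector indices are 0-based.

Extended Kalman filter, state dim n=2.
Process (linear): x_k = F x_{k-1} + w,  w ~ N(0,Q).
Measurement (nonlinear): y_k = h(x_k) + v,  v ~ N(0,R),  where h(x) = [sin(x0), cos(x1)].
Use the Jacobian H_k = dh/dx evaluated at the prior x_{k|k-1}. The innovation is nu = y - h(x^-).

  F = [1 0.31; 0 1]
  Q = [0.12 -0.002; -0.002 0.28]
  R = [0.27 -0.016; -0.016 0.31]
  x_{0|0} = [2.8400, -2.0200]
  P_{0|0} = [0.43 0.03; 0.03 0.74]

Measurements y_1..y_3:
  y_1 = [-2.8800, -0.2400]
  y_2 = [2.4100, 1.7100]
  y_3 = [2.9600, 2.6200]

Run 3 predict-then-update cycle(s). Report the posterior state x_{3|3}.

x_post = [1.0826, 0.2111]

step 1: x^-=[2.2138, -2.0200]  P^-=[0.6397 0.2574; 0.2574 1.0200]  H_jac=[-0.5996 0.0000; 0.0000 0.9008]  S=[0.5000 -0.1550; -0.1550 1.1377]  K=[-0.7350 0.1036; -0.0608 0.7993]  nu=[-3.6803, 0.1942]  x^+=[4.9390, -1.6408]  P^+=[0.3337 0.0487; 0.0487 0.2762]
step 2: x^-=[4.4304, -1.6408]  P^-=[0.5105 0.1323; 0.1323 0.5562]  H_jac=[-0.2783 0.0000; 0.0000 0.9975]  S=[0.3095 -0.0527; -0.0527 0.8634]  K=[-0.4375 0.1262; -0.0096 0.6420]  nu=[3.3705, 1.7800]  x^+=[3.1805, -0.5305]  P^+=[0.4317 0.0462; 0.0462 0.1997]
step 3: x^-=[3.0161, -0.5305]  P^-=[0.5995 0.1061; 0.1061 0.4797]  H_jac=[-0.9921 0.0000; 0.0000 0.5060]  S=[0.8601 -0.0693; -0.0693 0.4328]  K=[-0.6904 0.0136; -0.0783 0.5482]  nu=[2.8348, 1.7575]  x^+=[1.0826, 0.2111]  P^+=[0.1881 0.0301; 0.0301 0.3384]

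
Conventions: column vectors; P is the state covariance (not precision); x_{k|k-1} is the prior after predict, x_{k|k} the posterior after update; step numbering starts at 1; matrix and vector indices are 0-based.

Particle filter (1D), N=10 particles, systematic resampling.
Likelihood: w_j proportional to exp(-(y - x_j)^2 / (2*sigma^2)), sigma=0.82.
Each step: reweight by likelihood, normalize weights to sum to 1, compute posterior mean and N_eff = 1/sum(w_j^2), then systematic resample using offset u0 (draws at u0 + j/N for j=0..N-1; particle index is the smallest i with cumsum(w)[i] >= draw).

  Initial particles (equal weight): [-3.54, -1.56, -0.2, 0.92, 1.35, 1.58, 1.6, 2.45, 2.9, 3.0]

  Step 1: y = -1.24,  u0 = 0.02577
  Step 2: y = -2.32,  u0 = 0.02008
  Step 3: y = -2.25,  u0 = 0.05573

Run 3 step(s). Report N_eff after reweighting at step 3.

N_eff = 10.0000

step 1: w=[0.0136, 0.6449, 0.3114, 0.0217, 0.0047, 0.0019, 0.0017, 0.0000, 0.0000, 0.0000]  mean=-1.0844  Neff=1.9471  idx=[1, 1, 1, 1, 1, 1, 1, 2, 2, 2]
step 2: w=[0.1396, 0.1396, 0.1396, 0.1396, 0.1396, 0.1396, 0.1396, 0.0076, 0.0076, 0.0076]  mean=-1.5291  Neff=7.3206  idx=[0, 0, 1, 2, 3, 3, 4, 5, 5, 6]
step 3: w=[0.1000, 0.1000, 0.1000, 0.1000, 0.1000, 0.1000, 0.1000, 0.1000, 0.1000, 0.1000]  mean=-1.5600  Neff=10.0000  idx=[0, 1, 2, 3, 4, 5, 6, 7, 8, 9]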